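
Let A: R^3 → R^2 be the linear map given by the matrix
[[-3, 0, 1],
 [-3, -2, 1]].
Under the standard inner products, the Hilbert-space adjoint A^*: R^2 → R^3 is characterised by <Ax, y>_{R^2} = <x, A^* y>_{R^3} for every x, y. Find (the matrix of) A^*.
A^* = A^T =
[[-3, -3],
 [0, -2],
 [1, 1]]

For real matrices with standard dot products, the defining identity <Ax, y> = <x, A^* y> gives (Ax)^T y = x^T (A^*) y, i.e. x^T A^T y = x^T (A^*) y. Since this holds for all x, y, we must have A^* = A^T. Therefore
A^* =
[[-3, -3],
 [0, -2],
 [1, 1]].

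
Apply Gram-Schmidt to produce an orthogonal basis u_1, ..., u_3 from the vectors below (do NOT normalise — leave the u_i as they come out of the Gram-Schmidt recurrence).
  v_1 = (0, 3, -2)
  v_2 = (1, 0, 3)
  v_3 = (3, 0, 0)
Orthogonal basis:
  u_1 = (0, 3, -2)
  u_2 = (1, 18/13, 27/13)
  u_3 = (243/94, -27/47, -81/94)

Apply the Gram-Schmidt recurrence
  u_1 = v_1
  u_i = v_i − Σ_{j<i} ((v_i · u_j) / (u_j · u_j)) · u_j.

Step by step this gives:
  u_1 = (0, 3, -2)
  u_2 = (1, 18/13, 27/13)
  u_3 = (243/94, -27/47, -81/94)

Orthogonality check:
  u_2 · u_1 = 0 (should be 0)
  u_3 · u_1 = 0 (should be 0)
  u_3 · u_2 = 0 (should be 0)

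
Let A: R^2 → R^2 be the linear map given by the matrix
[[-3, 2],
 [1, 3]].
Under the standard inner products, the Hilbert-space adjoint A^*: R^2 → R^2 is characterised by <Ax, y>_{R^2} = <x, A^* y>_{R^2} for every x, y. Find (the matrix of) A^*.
A^* = A^T =
[[-3, 1],
 [2, 3]]

For real matrices with standard dot products, the defining identity <Ax, y> = <x, A^* y> gives (Ax)^T y = x^T (A^*) y, i.e. x^T A^T y = x^T (A^*) y. Since this holds for all x, y, we must have A^* = A^T. Therefore
A^* =
[[-3, 1],
 [2, 3]].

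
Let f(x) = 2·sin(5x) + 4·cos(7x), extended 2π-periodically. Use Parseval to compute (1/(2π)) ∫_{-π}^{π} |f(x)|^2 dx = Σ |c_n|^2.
Σ |c_n|^2 = 10

Expand |f|^2 and use orthogonality of {sin(nx), cos(mx)} on [-π, π]:
  ∫_{-π}^{π} sin(nx)^2 dx = π, ∫ cos(mx)^2 dx = π, and cross terms integrate to 0.
So ∫_{-π}^{π} f(x)^2 dx = 2^2 · π + 4^2 · π = (4 + 16)π.
Divide by 2π: (4 + 16)/2 = 10.
By Parseval, this equals Σ |c_n|^2.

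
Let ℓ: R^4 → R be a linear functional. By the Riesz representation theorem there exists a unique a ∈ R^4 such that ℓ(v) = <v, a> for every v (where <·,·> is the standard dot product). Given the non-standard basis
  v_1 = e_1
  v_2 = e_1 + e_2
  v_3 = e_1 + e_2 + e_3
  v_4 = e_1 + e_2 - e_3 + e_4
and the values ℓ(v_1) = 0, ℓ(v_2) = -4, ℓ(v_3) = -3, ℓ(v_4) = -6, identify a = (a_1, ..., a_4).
a = (0, -4, 1, -1)

Write a = (a_1, ..., a_4) in the standard basis. For each basis vector v_i, ℓ(v_i) = <v_i, a> is a linear equation in the a_j's. Collect the n equations into a matrix system V a = ℓ, where row i of V is v_i (expressed in the standard basis). Since V is invertible (lower-triangular with 1s on the diagonal, up to permutation), solve by back-substitution:
  V =
[[1, 0, 0, 0],
 [1, 1, 0, 0],
 [1, 1, 1, 0],
 [1, 1, -1, 1]]
  V a = (0, -4, -3, -6)
Solving gives a = (0, -4, 1, -1).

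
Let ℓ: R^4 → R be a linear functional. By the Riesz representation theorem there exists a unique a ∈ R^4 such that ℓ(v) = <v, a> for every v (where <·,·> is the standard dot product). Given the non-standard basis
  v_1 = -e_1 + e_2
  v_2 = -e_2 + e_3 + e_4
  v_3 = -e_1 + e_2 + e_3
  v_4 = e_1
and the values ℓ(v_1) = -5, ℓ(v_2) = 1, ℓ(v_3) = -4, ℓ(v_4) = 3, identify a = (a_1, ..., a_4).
a = (3, -2, 1, -2)

Write a = (a_1, ..., a_4) in the standard basis. For each basis vector v_i, ℓ(v_i) = <v_i, a> is a linear equation in the a_j's. Collect the n equations into a matrix system V a = ℓ, where row i of V is v_i (expressed in the standard basis). Since V is invertible (lower-triangular with 1s on the diagonal, up to permutation), solve by back-substitution:
  V =
[[-1, 1, 0, 0],
 [0, -1, 1, 1],
 [-1, 1, 1, 0],
 [1, 0, 0, 0]]
  V a = (-5, 1, -4, 3)
Solving gives a = (3, -2, 1, -2).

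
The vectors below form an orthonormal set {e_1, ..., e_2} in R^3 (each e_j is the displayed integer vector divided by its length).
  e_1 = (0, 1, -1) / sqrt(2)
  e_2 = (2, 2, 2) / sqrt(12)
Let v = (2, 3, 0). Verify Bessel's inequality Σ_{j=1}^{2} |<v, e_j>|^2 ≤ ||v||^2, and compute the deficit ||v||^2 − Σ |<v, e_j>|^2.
Σ |<v, e_j>|^2 = 77/6; ||v||^2 = 13; deficit = 1/6

Write each e_j = u_j / sqrt(<u_j, u_j>) where u_j is the displayed integer vector. Then <v, e_j> = <v, u_j> / sqrt(<u_j, u_j>), so |<v, e_j>|^2 = <v, u_j>^2 / <u_j, u_j>.
Coefficients: <v, e_1> = 3/sqrt(2), <v, e_2> = 10/sqrt(12).
Square and sum: Σ |<v, e_j>|^2 = 77/6.
Compute ||v||^2 = v·v = 13.
Deficit = 13 − 77/6 = 1/6 ≥ 0, confirming Bessel's inequality. (The deficit equals ||v − Σ <v,e_j> e_j||^2, the squared distance from v to span{e_j}.)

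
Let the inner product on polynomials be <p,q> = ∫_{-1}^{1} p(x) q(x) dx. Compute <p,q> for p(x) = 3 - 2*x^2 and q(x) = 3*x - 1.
<p,q> = -14/3

Expand the product: p(x)·q(x) = -6*x^3 + 2*x^2 + 9*x - 3.
∫_{-1}^{1} of each monomial x^k gives [2/(k+1) if k even, 0 if k odd]. Integrating term-by-term (or equivalently evaluating the antiderivative F(x) = -3*x^4/2 + 2*x^3/3 + 9*x^2/2 - 3*x at the endpoints):
  F(1) − F(−1) = 2/3 − (16/3) = -14/3.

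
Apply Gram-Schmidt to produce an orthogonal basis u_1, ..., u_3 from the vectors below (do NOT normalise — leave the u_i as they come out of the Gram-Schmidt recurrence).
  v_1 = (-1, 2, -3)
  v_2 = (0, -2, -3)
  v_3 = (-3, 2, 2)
Orthogonal basis:
  u_1 = (-1, 2, -3)
  u_2 = (5/14, -19/7, -27/14)
  u_3 = (-408/157, -102/157, 68/157)

Apply the Gram-Schmidt recurrence
  u_1 = v_1
  u_i = v_i − Σ_{j<i} ((v_i · u_j) / (u_j · u_j)) · u_j.

Step by step this gives:
  u_1 = (-1, 2, -3)
  u_2 = (5/14, -19/7, -27/14)
  u_3 = (-408/157, -102/157, 68/157)

Orthogonality check:
  u_2 · u_1 = 0 (should be 0)
  u_3 · u_1 = 0 (should be 0)
  u_3 · u_2 = 0 (should be 0)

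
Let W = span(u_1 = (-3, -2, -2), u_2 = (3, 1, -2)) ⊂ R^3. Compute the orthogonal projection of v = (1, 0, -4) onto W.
proj_W(v) = (25/21, -8/21, -82/21)

Set up U = [u_1 | ... | u_2] ∈ R^(3×2). The projector onto W = col(U) is P = U (U^T U)^(-1) U^T.
Compute U^T U =
  [17, -7]
  [-7, 14],
and U^T v = (5, 11).
Solve U^T U · c = U^T v for the coefficients: c = (7/9, 74/63). The projection is proj_W(v) = U c.
Check: (v - proj_W(v)) · u_1 = 0  (should be 0).
Check: (v - proj_W(v)) · u_2 = 0  (should be 0).
Result: proj_W(v) = (25/21, -8/21, -82/21).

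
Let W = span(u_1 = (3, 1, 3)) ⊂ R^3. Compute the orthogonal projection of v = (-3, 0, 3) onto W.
proj_W(v) = (0, 0, 0)

Set up U = [u_1 | ... | u_1] ∈ R^(3×1). The projector onto W = col(U) is P = U (U^T U)^(-1) U^T.
Compute U^T U =
  [19],
and U^T v = (0).
Solve U^T U · c = U^T v for the coefficients: c = (0). The projection is proj_W(v) = U c.
Check: (v - proj_W(v)) · u_1 = 0  (should be 0).
Result: proj_W(v) = (0, 0, 0).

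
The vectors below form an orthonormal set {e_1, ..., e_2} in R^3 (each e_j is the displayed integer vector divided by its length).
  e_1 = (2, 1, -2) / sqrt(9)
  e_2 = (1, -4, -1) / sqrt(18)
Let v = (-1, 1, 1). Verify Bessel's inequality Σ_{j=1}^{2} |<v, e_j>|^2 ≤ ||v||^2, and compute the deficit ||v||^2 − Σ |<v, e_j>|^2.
Σ |<v, e_j>|^2 = 3; ||v||^2 = 3; deficit = 0

Write each e_j = u_j / sqrt(<u_j, u_j>) where u_j is the displayed integer vector. Then <v, e_j> = <v, u_j> / sqrt(<u_j, u_j>), so |<v, e_j>|^2 = <v, u_j>^2 / <u_j, u_j>.
Coefficients: <v, e_1> = -3/sqrt(9), <v, e_2> = -6/sqrt(18).
Square and sum: Σ |<v, e_j>|^2 = 3.
Compute ||v||^2 = v·v = 3.
Deficit = 3 − 3 = 0 ≥ 0, confirming Bessel's inequality. (The deficit equals ||v − Σ <v,e_j> e_j||^2, the squared distance from v to span{e_j}.)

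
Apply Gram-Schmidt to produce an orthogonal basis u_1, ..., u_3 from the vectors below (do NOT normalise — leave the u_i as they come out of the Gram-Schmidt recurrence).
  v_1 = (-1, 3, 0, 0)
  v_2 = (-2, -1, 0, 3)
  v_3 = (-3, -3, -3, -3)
Orthogonal basis:
  u_1 = (-1, 3, 0, 0)
  u_2 = (-21/10, -7/10, 0, 3)
  u_3 = (-513/139, -171/139, -3, -399/139)

Apply the Gram-Schmidt recurrence
  u_1 = v_1
  u_i = v_i − Σ_{j<i} ((v_i · u_j) / (u_j · u_j)) · u_j.

Step by step this gives:
  u_1 = (-1, 3, 0, 0)
  u_2 = (-21/10, -7/10, 0, 3)
  u_3 = (-513/139, -171/139, -3, -399/139)

Orthogonality check:
  u_2 · u_1 = 0 (should be 0)
  u_3 · u_1 = 0 (should be 0)
  u_3 · u_2 = 0 (should be 0)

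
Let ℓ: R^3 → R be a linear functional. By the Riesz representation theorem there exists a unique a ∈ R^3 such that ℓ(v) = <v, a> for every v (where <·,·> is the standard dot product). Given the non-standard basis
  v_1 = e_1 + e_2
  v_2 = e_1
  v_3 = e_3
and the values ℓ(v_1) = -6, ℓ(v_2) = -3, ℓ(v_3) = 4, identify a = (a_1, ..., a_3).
a = (-3, -3, 4)

Write a = (a_1, ..., a_3) in the standard basis. For each basis vector v_i, ℓ(v_i) = <v_i, a> is a linear equation in the a_j's. Collect the n equations into a matrix system V a = ℓ, where row i of V is v_i (expressed in the standard basis). Since V is invertible (lower-triangular with 1s on the diagonal, up to permutation), solve by back-substitution:
  V =
[[1, 1, 0],
 [1, 0, 0],
 [0, 0, 1]]
  V a = (-6, -3, 4)
Solving gives a = (-3, -3, 4).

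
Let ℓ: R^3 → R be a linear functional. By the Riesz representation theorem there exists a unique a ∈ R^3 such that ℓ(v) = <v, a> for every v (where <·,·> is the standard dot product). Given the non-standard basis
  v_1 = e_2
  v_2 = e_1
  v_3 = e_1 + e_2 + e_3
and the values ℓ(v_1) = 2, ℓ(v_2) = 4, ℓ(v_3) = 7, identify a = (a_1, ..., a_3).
a = (4, 2, 1)

Write a = (a_1, ..., a_3) in the standard basis. For each basis vector v_i, ℓ(v_i) = <v_i, a> is a linear equation in the a_j's. Collect the n equations into a matrix system V a = ℓ, where row i of V is v_i (expressed in the standard basis). Since V is invertible (lower-triangular with 1s on the diagonal, up to permutation), solve by back-substitution:
  V =
[[0, 1, 0],
 [1, 0, 0],
 [1, 1, 1]]
  V a = (2, 4, 7)
Solving gives a = (4, 2, 1).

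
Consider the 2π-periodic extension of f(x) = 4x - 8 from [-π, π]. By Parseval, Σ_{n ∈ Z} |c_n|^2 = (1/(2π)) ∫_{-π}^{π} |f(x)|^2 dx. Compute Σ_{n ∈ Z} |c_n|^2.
Σ |c_n|^2 = 16π^2/3 + 64

Expand and integrate term by term over [-π, π]:
  ∫ (4x)^2 dx = 16·(2π^3/3); ∫ 2·4·(-8)·x dx = 0 (odd integrand); ∫ (-8)^2 dx = 64·2π.
So (1/(2π)) ∫_{-π}^{π} (4x - 8)^2 dx = 16π^2/3 + 64 = 16π^2/3 + 64.
Parseval ⇒ Σ |c_n|^2 = 16π^2/3 + 64.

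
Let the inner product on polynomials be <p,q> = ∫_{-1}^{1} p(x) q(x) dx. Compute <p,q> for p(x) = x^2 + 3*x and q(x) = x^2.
<p,q> = 2/5

Expand the product: p(x)·q(x) = x^4 + 3*x^3.
∫_{-1}^{1} of each monomial x^k gives [2/(k+1) if k even, 0 if k odd]. Integrating term-by-term (or equivalently evaluating the antiderivative F(x) = x^5/5 + 3*x^4/4 at the endpoints):
  F(1) − F(−1) = 19/20 − (11/20) = 2/5.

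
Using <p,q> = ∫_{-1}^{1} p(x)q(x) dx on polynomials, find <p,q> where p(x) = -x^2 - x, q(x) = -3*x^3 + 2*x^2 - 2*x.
<p,q> = 26/15

Expand the product: p(x)·q(x) = 3*x^5 + x^4 + 2*x^2.
∫_{-1}^{1} of each monomial x^k gives [2/(k+1) if k even, 0 if k odd]. Integrating term-by-term (or equivalently evaluating the antiderivative F(x) = x^6/2 + x^5/5 + 2*x^3/3 at the endpoints):
  F(1) − F(−1) = 41/30 − (-11/30) = 26/15.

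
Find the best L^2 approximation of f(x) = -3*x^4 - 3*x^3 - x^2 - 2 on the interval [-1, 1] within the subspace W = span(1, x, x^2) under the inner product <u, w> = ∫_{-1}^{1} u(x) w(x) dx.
g(x) = -25*x^2/7 - 9*x/5 - 61/35

The best approximation g ∈ W is the orthogonal projection of f onto W. Writing g = a_0 + a_1 x + a_2 x^2, the coefficients solve the normal equations G · a = b where
  G_{ij} = <φ_i, φ_j> and b_i = <f, φ_i>, with φ_0 = 1, φ_1 = x, φ_2 = x^2.
G =
  [2, 0, 2/3]
  [0, 2/3, 0]
  [2/3, 0, 2/5],
b = (-88/15, -6/5, -272/105).
Solving gives a_0 = -61/35, a_1 = -9/5, a_2 = -25/7, so
  g(x) = -25*x^2/7 - 9*x/5 - 61/35.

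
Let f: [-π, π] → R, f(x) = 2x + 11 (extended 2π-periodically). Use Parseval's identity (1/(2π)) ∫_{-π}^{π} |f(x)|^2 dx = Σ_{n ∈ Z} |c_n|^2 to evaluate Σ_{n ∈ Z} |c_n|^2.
Σ |c_n|^2 = 4π^2/3 + 121

Expand and integrate term by term over [-π, π]:
  ∫ (2x)^2 dx = 4·(2π^3/3); ∫ 2·2·(11)·x dx = 0 (odd integrand); ∫ 11^2 dx = 121·2π.
So (1/(2π)) ∫_{-π}^{π} (2x + 11)^2 dx = 4π^2/3 + 121 = 4π^2/3 + 121.
Parseval ⇒ Σ |c_n|^2 = 4π^2/3 + 121.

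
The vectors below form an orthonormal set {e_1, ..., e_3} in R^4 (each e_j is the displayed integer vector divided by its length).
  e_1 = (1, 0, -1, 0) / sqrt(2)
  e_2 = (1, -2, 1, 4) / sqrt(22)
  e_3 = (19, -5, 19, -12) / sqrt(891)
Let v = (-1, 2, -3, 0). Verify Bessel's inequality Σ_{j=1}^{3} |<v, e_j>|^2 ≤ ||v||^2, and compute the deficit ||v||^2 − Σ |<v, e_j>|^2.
Σ |<v, e_j>|^2 = 1070/81; ||v||^2 = 14; deficit = 64/81

Write each e_j = u_j / sqrt(<u_j, u_j>) where u_j is the displayed integer vector. Then <v, e_j> = <v, u_j> / sqrt(<u_j, u_j>), so |<v, e_j>|^2 = <v, u_j>^2 / <u_j, u_j>.
Coefficients: <v, e_1> = 2/sqrt(2), <v, e_2> = -8/sqrt(22), <v, e_3> = -86/sqrt(891).
Square and sum: Σ |<v, e_j>|^2 = 1070/81.
Compute ||v||^2 = v·v = 14.
Deficit = 14 − 1070/81 = 64/81 ≥ 0, confirming Bessel's inequality. (The deficit equals ||v − Σ <v,e_j> e_j||^2, the squared distance from v to span{e_j}.)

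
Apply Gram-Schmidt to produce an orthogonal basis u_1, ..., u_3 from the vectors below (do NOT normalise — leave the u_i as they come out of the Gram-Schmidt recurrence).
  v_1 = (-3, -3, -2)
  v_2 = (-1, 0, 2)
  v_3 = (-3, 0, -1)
Orthogonal basis:
  u_1 = (-3, -3, -2)
  u_2 = (-25/22, -3/22, 21/11)
  u_3 = (-126/109, 168/109, -63/109)

Apply the Gram-Schmidt recurrence
  u_1 = v_1
  u_i = v_i − Σ_{j<i} ((v_i · u_j) / (u_j · u_j)) · u_j.

Step by step this gives:
  u_1 = (-3, -3, -2)
  u_2 = (-25/22, -3/22, 21/11)
  u_3 = (-126/109, 168/109, -63/109)

Orthogonality check:
  u_2 · u_1 = 0 (should be 0)
  u_3 · u_1 = 0 (should be 0)
  u_3 · u_2 = 0 (should be 0)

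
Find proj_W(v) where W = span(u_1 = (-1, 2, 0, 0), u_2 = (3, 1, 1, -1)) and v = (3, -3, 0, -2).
proj_W(v) = (193/59, -169/59, 31/59, -31/59)

Set up U = [u_1 | ... | u_2] ∈ R^(4×2). The projector onto W = col(U) is P = U (U^T U)^(-1) U^T.
Compute U^T U =
  [5, -1]
  [-1, 12],
and U^T v = (-9, 8).
Solve U^T U · c = U^T v for the coefficients: c = (-100/59, 31/59). The projection is proj_W(v) = U c.
Check: (v - proj_W(v)) · u_1 = 0  (should be 0).
Check: (v - proj_W(v)) · u_2 = 0  (should be 0).
Result: proj_W(v) = (193/59, -169/59, 31/59, -31/59).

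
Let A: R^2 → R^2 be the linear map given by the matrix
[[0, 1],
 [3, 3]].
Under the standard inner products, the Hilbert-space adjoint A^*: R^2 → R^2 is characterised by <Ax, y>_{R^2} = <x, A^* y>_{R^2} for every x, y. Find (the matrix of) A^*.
A^* = A^T =
[[0, 3],
 [1, 3]]

For real matrices with standard dot products, the defining identity <Ax, y> = <x, A^* y> gives (Ax)^T y = x^T (A^*) y, i.e. x^T A^T y = x^T (A^*) y. Since this holds for all x, y, we must have A^* = A^T. Therefore
A^* =
[[0, 3],
 [1, 3]].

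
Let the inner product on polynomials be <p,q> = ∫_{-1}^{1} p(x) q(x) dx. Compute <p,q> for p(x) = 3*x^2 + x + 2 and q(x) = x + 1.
<p,q> = 20/3

Expand the product: p(x)·q(x) = 3*x^3 + 4*x^2 + 3*x + 2.
∫_{-1}^{1} of each monomial x^k gives [2/(k+1) if k even, 0 if k odd]. Integrating term-by-term (or equivalently evaluating the antiderivative F(x) = 3*x^4/4 + 4*x^3/3 + 3*x^2/2 + 2*x at the endpoints):
  F(1) − F(−1) = 67/12 − (-13/12) = 20/3.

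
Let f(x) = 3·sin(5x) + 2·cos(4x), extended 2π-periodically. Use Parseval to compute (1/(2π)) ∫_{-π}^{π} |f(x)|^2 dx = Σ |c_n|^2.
Σ |c_n|^2 = 13/2

Expand |f|^2 and use orthogonality of {sin(nx), cos(mx)} on [-π, π]:
  ∫_{-π}^{π} sin(nx)^2 dx = π, ∫ cos(mx)^2 dx = π, and cross terms integrate to 0.
So ∫_{-π}^{π} f(x)^2 dx = 3^2 · π + 2^2 · π = (9 + 4)π.
Divide by 2π: (9 + 4)/2 = 13/2.
By Parseval, this equals Σ |c_n|^2.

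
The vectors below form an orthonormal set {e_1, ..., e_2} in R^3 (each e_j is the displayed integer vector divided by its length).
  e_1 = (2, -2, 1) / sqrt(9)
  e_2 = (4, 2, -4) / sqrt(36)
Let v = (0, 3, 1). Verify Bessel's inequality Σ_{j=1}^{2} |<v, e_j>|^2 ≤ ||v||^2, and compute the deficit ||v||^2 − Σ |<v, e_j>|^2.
Σ |<v, e_j>|^2 = 26/9; ||v||^2 = 10; deficit = 64/9

Write each e_j = u_j / sqrt(<u_j, u_j>) where u_j is the displayed integer vector. Then <v, e_j> = <v, u_j> / sqrt(<u_j, u_j>), so |<v, e_j>|^2 = <v, u_j>^2 / <u_j, u_j>.
Coefficients: <v, e_1> = -5/sqrt(9), <v, e_2> = 2/sqrt(36).
Square and sum: Σ |<v, e_j>|^2 = 26/9.
Compute ||v||^2 = v·v = 10.
Deficit = 10 − 26/9 = 64/9 ≥ 0, confirming Bessel's inequality. (The deficit equals ||v − Σ <v,e_j> e_j||^2, the squared distance from v to span{e_j}.)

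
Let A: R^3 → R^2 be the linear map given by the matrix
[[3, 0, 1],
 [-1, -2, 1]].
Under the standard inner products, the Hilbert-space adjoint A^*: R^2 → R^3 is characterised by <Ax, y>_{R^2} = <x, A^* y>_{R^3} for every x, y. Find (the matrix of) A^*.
A^* = A^T =
[[3, -1],
 [0, -2],
 [1, 1]]

For real matrices with standard dot products, the defining identity <Ax, y> = <x, A^* y> gives (Ax)^T y = x^T (A^*) y, i.e. x^T A^T y = x^T (A^*) y. Since this holds for all x, y, we must have A^* = A^T. Therefore
A^* =
[[3, -1],
 [0, -2],
 [1, 1]].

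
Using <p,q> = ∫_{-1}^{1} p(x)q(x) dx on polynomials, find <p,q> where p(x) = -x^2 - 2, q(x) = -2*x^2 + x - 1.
<p,q> = 122/15

Expand the product: p(x)·q(x) = 2*x^4 - x^3 + 5*x^2 - 2*x + 2.
∫_{-1}^{1} of each monomial x^k gives [2/(k+1) if k even, 0 if k odd]. Integrating term-by-term (or equivalently evaluating the antiderivative F(x) = 2*x^5/5 - x^4/4 + 5*x^3/3 - x^2 + 2*x at the endpoints):
  F(1) − F(−1) = 169/60 − (-319/60) = 122/15.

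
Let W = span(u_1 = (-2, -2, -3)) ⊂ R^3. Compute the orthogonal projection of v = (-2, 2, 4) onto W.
proj_W(v) = (24/17, 24/17, 36/17)

Set up U = [u_1 | ... | u_1] ∈ R^(3×1). The projector onto W = col(U) is P = U (U^T U)^(-1) U^T.
Compute U^T U =
  [17],
and U^T v = (-12).
Solve U^T U · c = U^T v for the coefficients: c = (-12/17). The projection is proj_W(v) = U c.
Check: (v - proj_W(v)) · u_1 = 0  (should be 0).
Result: proj_W(v) = (24/17, 24/17, 36/17).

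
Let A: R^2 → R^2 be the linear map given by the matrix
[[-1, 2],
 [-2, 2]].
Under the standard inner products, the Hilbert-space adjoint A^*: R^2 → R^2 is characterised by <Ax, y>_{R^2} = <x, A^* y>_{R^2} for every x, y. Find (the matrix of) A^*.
A^* = A^T =
[[-1, -2],
 [2, 2]]

For real matrices with standard dot products, the defining identity <Ax, y> = <x, A^* y> gives (Ax)^T y = x^T (A^*) y, i.e. x^T A^T y = x^T (A^*) y. Since this holds for all x, y, we must have A^* = A^T. Therefore
A^* =
[[-1, -2],
 [2, 2]].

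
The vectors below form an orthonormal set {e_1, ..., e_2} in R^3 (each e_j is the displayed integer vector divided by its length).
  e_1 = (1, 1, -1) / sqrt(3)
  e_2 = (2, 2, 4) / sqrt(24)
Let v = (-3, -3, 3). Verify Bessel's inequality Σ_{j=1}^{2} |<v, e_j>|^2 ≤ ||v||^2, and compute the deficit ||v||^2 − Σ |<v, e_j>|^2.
Σ |<v, e_j>|^2 = 27; ||v||^2 = 27; deficit = 0

Write each e_j = u_j / sqrt(<u_j, u_j>) where u_j is the displayed integer vector. Then <v, e_j> = <v, u_j> / sqrt(<u_j, u_j>), so |<v, e_j>|^2 = <v, u_j>^2 / <u_j, u_j>.
Coefficients: <v, e_1> = -9/sqrt(3), <v, e_2> = 0/sqrt(24).
Square and sum: Σ |<v, e_j>|^2 = 27.
Compute ||v||^2 = v·v = 27.
Deficit = 27 − 27 = 0 ≥ 0, confirming Bessel's inequality. (The deficit equals ||v − Σ <v,e_j> e_j||^2, the squared distance from v to span{e_j}.)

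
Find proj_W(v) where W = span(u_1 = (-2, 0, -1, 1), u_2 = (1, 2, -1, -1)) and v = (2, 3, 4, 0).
proj_W(v) = (52/19, 8/19, 20/19, -28/19)

Set up U = [u_1 | ... | u_2] ∈ R^(4×2). The projector onto W = col(U) is P = U (U^T U)^(-1) U^T.
Compute U^T U =
  [6, -2]
  [-2, 7],
and U^T v = (-8, 4).
Solve U^T U · c = U^T v for the coefficients: c = (-24/19, 4/19). The projection is proj_W(v) = U c.
Check: (v - proj_W(v)) · u_1 = 0  (should be 0).
Check: (v - proj_W(v)) · u_2 = 0  (should be 0).
Result: proj_W(v) = (52/19, 8/19, 20/19, -28/19).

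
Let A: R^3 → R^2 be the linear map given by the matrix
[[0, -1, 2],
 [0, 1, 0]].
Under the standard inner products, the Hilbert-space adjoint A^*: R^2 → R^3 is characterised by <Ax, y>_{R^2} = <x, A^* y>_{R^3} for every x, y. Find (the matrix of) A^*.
A^* = A^T =
[[0, 0],
 [-1, 1],
 [2, 0]]

For real matrices with standard dot products, the defining identity <Ax, y> = <x, A^* y> gives (Ax)^T y = x^T (A^*) y, i.e. x^T A^T y = x^T (A^*) y. Since this holds for all x, y, we must have A^* = A^T. Therefore
A^* =
[[0, 0],
 [-1, 1],
 [2, 0]].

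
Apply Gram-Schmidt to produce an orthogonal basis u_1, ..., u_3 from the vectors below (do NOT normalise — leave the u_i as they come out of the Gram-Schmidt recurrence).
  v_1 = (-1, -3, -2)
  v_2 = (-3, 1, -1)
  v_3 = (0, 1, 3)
Orthogonal basis:
  u_1 = (-1, -3, -2)
  u_2 = (-20/7, 10/7, -5/7)
  u_3 = (-5/6, -5/6, 5/3)

Apply the Gram-Schmidt recurrence
  u_1 = v_1
  u_i = v_i − Σ_{j<i} ((v_i · u_j) / (u_j · u_j)) · u_j.

Step by step this gives:
  u_1 = (-1, -3, -2)
  u_2 = (-20/7, 10/7, -5/7)
  u_3 = (-5/6, -5/6, 5/3)

Orthogonality check:
  u_2 · u_1 = 0 (should be 0)
  u_3 · u_1 = 0 (should be 0)
  u_3 · u_2 = 0 (should be 0)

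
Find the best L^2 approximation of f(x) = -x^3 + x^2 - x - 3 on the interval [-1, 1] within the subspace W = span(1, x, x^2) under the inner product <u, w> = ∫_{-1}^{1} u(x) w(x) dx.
g(x) = x^2 - 8*x/5 - 3

The best approximation g ∈ W is the orthogonal projection of f onto W. Writing g = a_0 + a_1 x + a_2 x^2, the coefficients solve the normal equations G · a = b where
  G_{ij} = <φ_i, φ_j> and b_i = <f, φ_i>, with φ_0 = 1, φ_1 = x, φ_2 = x^2.
G =
  [2, 0, 2/3]
  [0, 2/3, 0]
  [2/3, 0, 2/5],
b = (-16/3, -16/15, -8/5).
Solving gives a_0 = -3, a_1 = -8/5, a_2 = 1, so
  g(x) = x^2 - 8*x/5 - 3.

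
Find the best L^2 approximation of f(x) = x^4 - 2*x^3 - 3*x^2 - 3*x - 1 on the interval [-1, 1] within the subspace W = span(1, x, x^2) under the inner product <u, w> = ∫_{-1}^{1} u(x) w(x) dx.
g(x) = -15*x^2/7 - 21*x/5 - 38/35

The best approximation g ∈ W is the orthogonal projection of f onto W. Writing g = a_0 + a_1 x + a_2 x^2, the coefficients solve the normal equations G · a = b where
  G_{ij} = <φ_i, φ_j> and b_i = <f, φ_i>, with φ_0 = 1, φ_1 = x, φ_2 = x^2.
G =
  [2, 0, 2/3]
  [0, 2/3, 0]
  [2/3, 0, 2/5],
b = (-18/5, -14/5, -166/105).
Solving gives a_0 = -38/35, a_1 = -21/5, a_2 = -15/7, so
  g(x) = -15*x^2/7 - 21*x/5 - 38/35.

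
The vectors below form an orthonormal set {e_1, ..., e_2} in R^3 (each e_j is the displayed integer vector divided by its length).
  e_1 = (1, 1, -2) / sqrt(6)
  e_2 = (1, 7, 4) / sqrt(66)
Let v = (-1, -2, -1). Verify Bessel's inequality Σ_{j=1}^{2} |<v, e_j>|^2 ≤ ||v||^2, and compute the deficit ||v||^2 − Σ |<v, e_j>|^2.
Σ |<v, e_j>|^2 = 62/11; ||v||^2 = 6; deficit = 4/11

Write each e_j = u_j / sqrt(<u_j, u_j>) where u_j is the displayed integer vector. Then <v, e_j> = <v, u_j> / sqrt(<u_j, u_j>), so |<v, e_j>|^2 = <v, u_j>^2 / <u_j, u_j>.
Coefficients: <v, e_1> = -1/sqrt(6), <v, e_2> = -19/sqrt(66).
Square and sum: Σ |<v, e_j>|^2 = 62/11.
Compute ||v||^2 = v·v = 6.
Deficit = 6 − 62/11 = 4/11 ≥ 0, confirming Bessel's inequality. (The deficit equals ||v − Σ <v,e_j> e_j||^2, the squared distance from v to span{e_j}.)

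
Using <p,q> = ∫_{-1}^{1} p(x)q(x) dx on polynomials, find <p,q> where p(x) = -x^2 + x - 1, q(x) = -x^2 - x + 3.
<p,q> = -38/5

Expand the product: p(x)·q(x) = x^4 - 3*x^2 + 4*x - 3.
∫_{-1}^{1} of each monomial x^k gives [2/(k+1) if k even, 0 if k odd]. Integrating term-by-term (or equivalently evaluating the antiderivative F(x) = x^5/5 - x^3 + 2*x^2 - 3*x at the endpoints):
  F(1) − F(−1) = -9/5 − (29/5) = -38/5.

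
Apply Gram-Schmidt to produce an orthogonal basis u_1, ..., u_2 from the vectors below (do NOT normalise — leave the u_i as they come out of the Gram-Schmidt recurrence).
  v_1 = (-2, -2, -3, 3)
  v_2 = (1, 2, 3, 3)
Orthogonal basis:
  u_1 = (-2, -2, -3, 3)
  u_2 = (7/13, 20/13, 30/13, 48/13)

Apply the Gram-Schmidt recurrence
  u_1 = v_1
  u_i = v_i − Σ_{j<i} ((v_i · u_j) / (u_j · u_j)) · u_j.

Step by step this gives:
  u_1 = (-2, -2, -3, 3)
  u_2 = (7/13, 20/13, 30/13, 48/13)

Orthogonality check:
  u_2 · u_1 = 0 (should be 0)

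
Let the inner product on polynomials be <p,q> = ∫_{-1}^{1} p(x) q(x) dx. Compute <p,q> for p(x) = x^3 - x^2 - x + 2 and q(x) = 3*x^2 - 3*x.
<p,q> = 18/5

Expand the product: p(x)·q(x) = 3*x^5 - 6*x^4 + 9*x^2 - 6*x.
∫_{-1}^{1} of each monomial x^k gives [2/(k+1) if k even, 0 if k odd]. Integrating term-by-term (or equivalently evaluating the antiderivative F(x) = x^6/2 - 6*x^5/5 + 3*x^3 - 3*x^2 at the endpoints):
  F(1) − F(−1) = -7/10 − (-43/10) = 18/5.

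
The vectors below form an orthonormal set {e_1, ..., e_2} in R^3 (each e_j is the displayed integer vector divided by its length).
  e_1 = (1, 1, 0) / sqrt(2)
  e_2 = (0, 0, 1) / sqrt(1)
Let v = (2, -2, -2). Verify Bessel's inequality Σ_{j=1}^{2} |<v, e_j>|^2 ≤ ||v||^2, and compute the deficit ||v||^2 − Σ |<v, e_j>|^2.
Σ |<v, e_j>|^2 = 4; ||v||^2 = 12; deficit = 8

Write each e_j = u_j / sqrt(<u_j, u_j>) where u_j is the displayed integer vector. Then <v, e_j> = <v, u_j> / sqrt(<u_j, u_j>), so |<v, e_j>|^2 = <v, u_j>^2 / <u_j, u_j>.
Coefficients: <v, e_1> = 0/sqrt(2), <v, e_2> = -2/sqrt(1).
Square and sum: Σ |<v, e_j>|^2 = 4.
Compute ||v||^2 = v·v = 12.
Deficit = 12 − 4 = 8 ≥ 0, confirming Bessel's inequality. (The deficit equals ||v − Σ <v,e_j> e_j||^2, the squared distance from v to span{e_j}.)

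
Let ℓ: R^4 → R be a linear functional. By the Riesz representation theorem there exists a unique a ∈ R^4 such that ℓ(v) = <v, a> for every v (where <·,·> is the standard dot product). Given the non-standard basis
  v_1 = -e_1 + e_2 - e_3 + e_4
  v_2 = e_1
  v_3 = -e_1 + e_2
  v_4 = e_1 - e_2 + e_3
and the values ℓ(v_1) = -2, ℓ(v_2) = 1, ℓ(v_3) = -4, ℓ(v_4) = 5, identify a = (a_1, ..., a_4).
a = (1, -3, 1, 3)

Write a = (a_1, ..., a_4) in the standard basis. For each basis vector v_i, ℓ(v_i) = <v_i, a> is a linear equation in the a_j's. Collect the n equations into a matrix system V a = ℓ, where row i of V is v_i (expressed in the standard basis). Since V is invertible (lower-triangular with 1s on the diagonal, up to permutation), solve by back-substitution:
  V =
[[-1, 1, -1, 1],
 [1, 0, 0, 0],
 [-1, 1, 0, 0],
 [1, -1, 1, 0]]
  V a = (-2, 1, -4, 5)
Solving gives a = (1, -3, 1, 3).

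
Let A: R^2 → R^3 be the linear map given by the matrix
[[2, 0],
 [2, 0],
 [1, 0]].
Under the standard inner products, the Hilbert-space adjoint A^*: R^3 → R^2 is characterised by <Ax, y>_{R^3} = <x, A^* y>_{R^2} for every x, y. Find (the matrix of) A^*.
A^* = A^T =
[[2, 2, 1],
 [0, 0, 0]]

For real matrices with standard dot products, the defining identity <Ax, y> = <x, A^* y> gives (Ax)^T y = x^T (A^*) y, i.e. x^T A^T y = x^T (A^*) y. Since this holds for all x, y, we must have A^* = A^T. Therefore
A^* =
[[2, 2, 1],
 [0, 0, 0]].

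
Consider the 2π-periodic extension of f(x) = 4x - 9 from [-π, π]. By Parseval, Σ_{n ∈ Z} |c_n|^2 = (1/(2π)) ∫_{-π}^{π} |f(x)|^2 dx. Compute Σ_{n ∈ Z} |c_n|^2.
Σ |c_n|^2 = 16π^2/3 + 81

Expand and integrate term by term over [-π, π]:
  ∫ (4x)^2 dx = 16·(2π^3/3); ∫ 2·4·(-9)·x dx = 0 (odd integrand); ∫ (-9)^2 dx = 81·2π.
So (1/(2π)) ∫_{-π}^{π} (4x - 9)^2 dx = 16π^2/3 + 81 = 16π^2/3 + 81.
Parseval ⇒ Σ |c_n|^2 = 16π^2/3 + 81.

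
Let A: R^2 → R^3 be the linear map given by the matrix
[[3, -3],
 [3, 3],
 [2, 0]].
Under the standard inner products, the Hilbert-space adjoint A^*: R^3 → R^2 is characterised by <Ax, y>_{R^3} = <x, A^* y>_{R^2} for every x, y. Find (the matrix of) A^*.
A^* = A^T =
[[3, 3, 2],
 [-3, 3, 0]]

For real matrices with standard dot products, the defining identity <Ax, y> = <x, A^* y> gives (Ax)^T y = x^T (A^*) y, i.e. x^T A^T y = x^T (A^*) y. Since this holds for all x, y, we must have A^* = A^T. Therefore
A^* =
[[3, 3, 2],
 [-3, 3, 0]].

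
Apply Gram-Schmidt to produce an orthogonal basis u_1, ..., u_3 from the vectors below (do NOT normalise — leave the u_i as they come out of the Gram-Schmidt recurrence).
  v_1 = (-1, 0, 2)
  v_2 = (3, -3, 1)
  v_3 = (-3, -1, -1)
Orthogonal basis:
  u_1 = (-1, 0, 2)
  u_2 = (14/5, -3, 7/5)
  u_3 = (-84/47, -98/47, -42/47)

Apply the Gram-Schmidt recurrence
  u_1 = v_1
  u_i = v_i − Σ_{j<i} ((v_i · u_j) / (u_j · u_j)) · u_j.

Step by step this gives:
  u_1 = (-1, 0, 2)
  u_2 = (14/5, -3, 7/5)
  u_3 = (-84/47, -98/47, -42/47)

Orthogonality check:
  u_2 · u_1 = 0 (should be 0)
  u_3 · u_1 = 0 (should be 0)
  u_3 · u_2 = 0 (should be 0)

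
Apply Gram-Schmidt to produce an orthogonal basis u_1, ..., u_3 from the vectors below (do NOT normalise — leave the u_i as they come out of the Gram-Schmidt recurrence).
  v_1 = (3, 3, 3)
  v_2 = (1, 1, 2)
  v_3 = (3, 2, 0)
Orthogonal basis:
  u_1 = (3, 3, 3)
  u_2 = (-1/3, -1/3, 2/3)
  u_3 = (1/2, -1/2, 0)

Apply the Gram-Schmidt recurrence
  u_1 = v_1
  u_i = v_i − Σ_{j<i} ((v_i · u_j) / (u_j · u_j)) · u_j.

Step by step this gives:
  u_1 = (3, 3, 3)
  u_2 = (-1/3, -1/3, 2/3)
  u_3 = (1/2, -1/2, 0)

Orthogonality check:
  u_2 · u_1 = 0 (should be 0)
  u_3 · u_1 = 0 (should be 0)
  u_3 · u_2 = 0 (should be 0)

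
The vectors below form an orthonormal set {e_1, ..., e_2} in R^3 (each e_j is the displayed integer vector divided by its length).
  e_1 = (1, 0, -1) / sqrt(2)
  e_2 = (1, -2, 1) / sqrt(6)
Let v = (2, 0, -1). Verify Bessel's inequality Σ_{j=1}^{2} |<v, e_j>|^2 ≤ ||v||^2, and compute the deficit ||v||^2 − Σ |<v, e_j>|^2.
Σ |<v, e_j>|^2 = 14/3; ||v||^2 = 5; deficit = 1/3

Write each e_j = u_j / sqrt(<u_j, u_j>) where u_j is the displayed integer vector. Then <v, e_j> = <v, u_j> / sqrt(<u_j, u_j>), so |<v, e_j>|^2 = <v, u_j>^2 / <u_j, u_j>.
Coefficients: <v, e_1> = 3/sqrt(2), <v, e_2> = 1/sqrt(6).
Square and sum: Σ |<v, e_j>|^2 = 14/3.
Compute ||v||^2 = v·v = 5.
Deficit = 5 − 14/3 = 1/3 ≥ 0, confirming Bessel's inequality. (The deficit equals ||v − Σ <v,e_j> e_j||^2, the squared distance from v to span{e_j}.)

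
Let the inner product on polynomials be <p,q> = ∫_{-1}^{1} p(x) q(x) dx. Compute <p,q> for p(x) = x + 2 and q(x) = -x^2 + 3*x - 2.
<p,q> = -22/3

Expand the product: p(x)·q(x) = -x^3 + x^2 + 4*x - 4.
∫_{-1}^{1} of each monomial x^k gives [2/(k+1) if k even, 0 if k odd]. Integrating term-by-term (or equivalently evaluating the antiderivative F(x) = -x^4/4 + x^3/3 + 2*x^2 - 4*x at the endpoints):
  F(1) − F(−1) = -23/12 − (65/12) = -22/3.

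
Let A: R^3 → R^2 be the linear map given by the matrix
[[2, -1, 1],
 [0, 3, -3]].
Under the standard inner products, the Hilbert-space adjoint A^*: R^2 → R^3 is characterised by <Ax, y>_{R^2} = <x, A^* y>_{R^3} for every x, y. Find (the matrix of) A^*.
A^* = A^T =
[[2, 0],
 [-1, 3],
 [1, -3]]

For real matrices with standard dot products, the defining identity <Ax, y> = <x, A^* y> gives (Ax)^T y = x^T (A^*) y, i.e. x^T A^T y = x^T (A^*) y. Since this holds for all x, y, we must have A^* = A^T. Therefore
A^* =
[[2, 0],
 [-1, 3],
 [1, -3]].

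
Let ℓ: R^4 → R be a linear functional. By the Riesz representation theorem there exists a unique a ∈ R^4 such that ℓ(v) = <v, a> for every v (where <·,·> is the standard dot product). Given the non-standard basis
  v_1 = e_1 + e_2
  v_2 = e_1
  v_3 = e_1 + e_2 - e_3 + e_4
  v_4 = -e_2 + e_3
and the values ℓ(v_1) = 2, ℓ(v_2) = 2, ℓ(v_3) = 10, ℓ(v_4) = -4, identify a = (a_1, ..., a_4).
a = (2, 0, -4, 4)

Write a = (a_1, ..., a_4) in the standard basis. For each basis vector v_i, ℓ(v_i) = <v_i, a> is a linear equation in the a_j's. Collect the n equations into a matrix system V a = ℓ, where row i of V is v_i (expressed in the standard basis). Since V is invertible (lower-triangular with 1s on the diagonal, up to permutation), solve by back-substitution:
  V =
[[1, 1, 0, 0],
 [1, 0, 0, 0],
 [1, 1, -1, 1],
 [0, -1, 1, 0]]
  V a = (2, 2, 10, -4)
Solving gives a = (2, 0, -4, 4).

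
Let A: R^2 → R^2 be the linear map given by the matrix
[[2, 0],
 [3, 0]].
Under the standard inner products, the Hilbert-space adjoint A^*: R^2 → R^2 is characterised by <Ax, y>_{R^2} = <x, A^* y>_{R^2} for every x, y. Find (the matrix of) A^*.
A^* = A^T =
[[2, 3],
 [0, 0]]

For real matrices with standard dot products, the defining identity <Ax, y> = <x, A^* y> gives (Ax)^T y = x^T (A^*) y, i.e. x^T A^T y = x^T (A^*) y. Since this holds for all x, y, we must have A^* = A^T. Therefore
A^* =
[[2, 3],
 [0, 0]].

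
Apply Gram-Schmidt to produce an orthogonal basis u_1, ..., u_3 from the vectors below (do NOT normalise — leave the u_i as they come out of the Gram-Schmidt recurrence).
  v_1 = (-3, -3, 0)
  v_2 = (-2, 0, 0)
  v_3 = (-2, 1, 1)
Orthogonal basis:
  u_1 = (-3, -3, 0)
  u_2 = (-1, 1, 0)
  u_3 = (0, 0, 1)

Apply the Gram-Schmidt recurrence
  u_1 = v_1
  u_i = v_i − Σ_{j<i} ((v_i · u_j) / (u_j · u_j)) · u_j.

Step by step this gives:
  u_1 = (-3, -3, 0)
  u_2 = (-1, 1, 0)
  u_3 = (0, 0, 1)

Orthogonality check:
  u_2 · u_1 = 0 (should be 0)
  u_3 · u_1 = 0 (should be 0)
  u_3 · u_2 = 0 (should be 0)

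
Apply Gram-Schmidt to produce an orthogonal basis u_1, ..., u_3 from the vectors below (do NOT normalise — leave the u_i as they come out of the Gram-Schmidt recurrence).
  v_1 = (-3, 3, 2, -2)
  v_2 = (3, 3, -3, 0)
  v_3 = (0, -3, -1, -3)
Orthogonal basis:
  u_1 = (-3, 3, 2, -2)
  u_2 = (30/13, 48/13, -33/13, -6/13)
  u_3 = (5/74, -103/74, -49/37, -130/37)

Apply the Gram-Schmidt recurrence
  u_1 = v_1
  u_i = v_i − Σ_{j<i} ((v_i · u_j) / (u_j · u_j)) · u_j.

Step by step this gives:
  u_1 = (-3, 3, 2, -2)
  u_2 = (30/13, 48/13, -33/13, -6/13)
  u_3 = (5/74, -103/74, -49/37, -130/37)

Orthogonality check:
  u_2 · u_1 = 0 (should be 0)
  u_3 · u_1 = 0 (should be 0)
  u_3 · u_2 = 0 (should be 0)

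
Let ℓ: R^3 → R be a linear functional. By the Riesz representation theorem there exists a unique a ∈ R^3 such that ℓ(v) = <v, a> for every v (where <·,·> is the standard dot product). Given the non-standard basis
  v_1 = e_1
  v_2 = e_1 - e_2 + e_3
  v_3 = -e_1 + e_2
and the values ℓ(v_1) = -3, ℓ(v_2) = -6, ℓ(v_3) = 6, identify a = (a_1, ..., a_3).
a = (-3, 3, 0)

Write a = (a_1, ..., a_3) in the standard basis. For each basis vector v_i, ℓ(v_i) = <v_i, a> is a linear equation in the a_j's. Collect the n equations into a matrix system V a = ℓ, where row i of V is v_i (expressed in the standard basis). Since V is invertible (lower-triangular with 1s on the diagonal, up to permutation), solve by back-substitution:
  V =
[[1, 0, 0],
 [1, -1, 1],
 [-1, 1, 0]]
  V a = (-3, -6, 6)
Solving gives a = (-3, 3, 0).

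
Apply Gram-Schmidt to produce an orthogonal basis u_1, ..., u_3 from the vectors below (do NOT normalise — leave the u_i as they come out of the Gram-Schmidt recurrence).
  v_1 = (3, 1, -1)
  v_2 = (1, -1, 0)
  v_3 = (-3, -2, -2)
Orthogonal basis:
  u_1 = (3, 1, -1)
  u_2 = (5/11, -13/11, 2/11)
  u_3 = (-13/18, -13/18, -26/9)

Apply the Gram-Schmidt recurrence
  u_1 = v_1
  u_i = v_i − Σ_{j<i} ((v_i · u_j) / (u_j · u_j)) · u_j.

Step by step this gives:
  u_1 = (3, 1, -1)
  u_2 = (5/11, -13/11, 2/11)
  u_3 = (-13/18, -13/18, -26/9)

Orthogonality check:
  u_2 · u_1 = 0 (should be 0)
  u_3 · u_1 = 0 (should be 0)
  u_3 · u_2 = 0 (should be 0)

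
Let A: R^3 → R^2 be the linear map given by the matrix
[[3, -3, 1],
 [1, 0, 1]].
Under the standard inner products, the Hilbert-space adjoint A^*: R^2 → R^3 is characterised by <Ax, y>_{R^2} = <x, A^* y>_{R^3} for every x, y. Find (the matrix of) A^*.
A^* = A^T =
[[3, 1],
 [-3, 0],
 [1, 1]]

For real matrices with standard dot products, the defining identity <Ax, y> = <x, A^* y> gives (Ax)^T y = x^T (A^*) y, i.e. x^T A^T y = x^T (A^*) y. Since this holds for all x, y, we must have A^* = A^T. Therefore
A^* =
[[3, 1],
 [-3, 0],
 [1, 1]].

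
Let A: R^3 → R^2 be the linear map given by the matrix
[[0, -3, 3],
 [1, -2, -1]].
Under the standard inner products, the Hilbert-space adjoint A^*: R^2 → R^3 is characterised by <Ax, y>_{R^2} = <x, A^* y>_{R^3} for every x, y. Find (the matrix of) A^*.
A^* = A^T =
[[0, 1],
 [-3, -2],
 [3, -1]]

For real matrices with standard dot products, the defining identity <Ax, y> = <x, A^* y> gives (Ax)^T y = x^T (A^*) y, i.e. x^T A^T y = x^T (A^*) y. Since this holds for all x, y, we must have A^* = A^T. Therefore
A^* =
[[0, 1],
 [-3, -2],
 [3, -1]].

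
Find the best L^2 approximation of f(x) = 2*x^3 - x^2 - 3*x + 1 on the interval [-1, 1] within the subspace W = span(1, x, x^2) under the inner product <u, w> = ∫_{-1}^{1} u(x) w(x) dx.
g(x) = -x^2 - 9*x/5 + 1

The best approximation g ∈ W is the orthogonal projection of f onto W. Writing g = a_0 + a_1 x + a_2 x^2, the coefficients solve the normal equations G · a = b where
  G_{ij} = <φ_i, φ_j> and b_i = <f, φ_i>, with φ_0 = 1, φ_1 = x, φ_2 = x^2.
G =
  [2, 0, 2/3]
  [0, 2/3, 0]
  [2/3, 0, 2/5],
b = (4/3, -6/5, 4/15).
Solving gives a_0 = 1, a_1 = -9/5, a_2 = -1, so
  g(x) = -x^2 - 9*x/5 + 1.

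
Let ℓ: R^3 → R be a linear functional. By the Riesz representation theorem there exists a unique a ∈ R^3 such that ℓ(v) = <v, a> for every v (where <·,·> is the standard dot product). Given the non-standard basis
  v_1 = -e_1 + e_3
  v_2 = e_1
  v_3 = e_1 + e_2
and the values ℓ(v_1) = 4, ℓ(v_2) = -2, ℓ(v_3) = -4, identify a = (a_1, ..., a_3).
a = (-2, -2, 2)

Write a = (a_1, ..., a_3) in the standard basis. For each basis vector v_i, ℓ(v_i) = <v_i, a> is a linear equation in the a_j's. Collect the n equations into a matrix system V a = ℓ, where row i of V is v_i (expressed in the standard basis). Since V is invertible (lower-triangular with 1s on the diagonal, up to permutation), solve by back-substitution:
  V =
[[-1, 0, 1],
 [1, 0, 0],
 [1, 1, 0]]
  V a = (4, -2, -4)
Solving gives a = (-2, -2, 2).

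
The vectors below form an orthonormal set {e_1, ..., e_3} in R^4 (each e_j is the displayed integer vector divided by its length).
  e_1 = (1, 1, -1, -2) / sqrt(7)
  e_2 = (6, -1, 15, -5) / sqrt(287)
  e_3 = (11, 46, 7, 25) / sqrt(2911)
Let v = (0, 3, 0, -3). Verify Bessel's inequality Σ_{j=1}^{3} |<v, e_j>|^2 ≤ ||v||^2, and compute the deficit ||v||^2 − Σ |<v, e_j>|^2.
Σ |<v, e_j>|^2 = 954/71; ||v||^2 = 18; deficit = 324/71

Write each e_j = u_j / sqrt(<u_j, u_j>) where u_j is the displayed integer vector. Then <v, e_j> = <v, u_j> / sqrt(<u_j, u_j>), so |<v, e_j>|^2 = <v, u_j>^2 / <u_j, u_j>.
Coefficients: <v, e_1> = 9/sqrt(7), <v, e_2> = 12/sqrt(287), <v, e_3> = 63/sqrt(2911).
Square and sum: Σ |<v, e_j>|^2 = 954/71.
Compute ||v||^2 = v·v = 18.
Deficit = 18 − 954/71 = 324/71 ≥ 0, confirming Bessel's inequality. (The deficit equals ||v − Σ <v,e_j> e_j||^2, the squared distance from v to span{e_j}.)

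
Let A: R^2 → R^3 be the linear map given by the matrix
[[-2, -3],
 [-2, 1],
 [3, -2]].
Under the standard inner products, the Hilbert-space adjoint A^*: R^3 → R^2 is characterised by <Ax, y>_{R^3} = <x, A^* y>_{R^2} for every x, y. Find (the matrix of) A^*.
A^* = A^T =
[[-2, -2, 3],
 [-3, 1, -2]]

For real matrices with standard dot products, the defining identity <Ax, y> = <x, A^* y> gives (Ax)^T y = x^T (A^*) y, i.e. x^T A^T y = x^T (A^*) y. Since this holds for all x, y, we must have A^* = A^T. Therefore
A^* =
[[-2, -2, 3],
 [-3, 1, -2]].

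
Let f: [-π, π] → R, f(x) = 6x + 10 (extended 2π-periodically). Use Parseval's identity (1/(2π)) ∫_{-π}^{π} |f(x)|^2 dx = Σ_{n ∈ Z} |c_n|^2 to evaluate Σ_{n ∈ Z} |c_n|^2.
Σ |c_n|^2 = 12π^2 + 100

Expand and integrate term by term over [-π, π]:
  ∫ (6x)^2 dx = 36·(2π^3/3); ∫ 2·6·(10)·x dx = 0 (odd integrand); ∫ 10^2 dx = 100·2π.
So (1/(2π)) ∫_{-π}^{π} (6x + 10)^2 dx = 36π^2/3 + 100 = 12π^2 + 100.
Parseval ⇒ Σ |c_n|^2 = 12π^2 + 100.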